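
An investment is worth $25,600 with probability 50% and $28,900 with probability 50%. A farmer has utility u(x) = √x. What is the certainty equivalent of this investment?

$27,225

E[u] = 0.5·√25600 + 0.5·√28900 = 0.5·160 + 0.5·170 = 165
CE = (165)² = 27225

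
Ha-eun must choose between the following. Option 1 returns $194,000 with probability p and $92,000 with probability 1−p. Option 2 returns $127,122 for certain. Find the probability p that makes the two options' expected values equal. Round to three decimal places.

p = 0.344

p·194000 + (1−p)·92000 = 127122
102000p + 92000 = 127122
p = (127122 − 92000) / 102000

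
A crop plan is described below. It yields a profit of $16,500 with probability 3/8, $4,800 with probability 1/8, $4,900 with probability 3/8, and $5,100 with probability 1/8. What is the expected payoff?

$9,262.50

EV = 3/8 × 16500 + 1/8 × 4800 + 3/8 × 4900 + 1/8 × 5100 = 6187.5 + 600 + 1837.5 + 637.5 = 9262.5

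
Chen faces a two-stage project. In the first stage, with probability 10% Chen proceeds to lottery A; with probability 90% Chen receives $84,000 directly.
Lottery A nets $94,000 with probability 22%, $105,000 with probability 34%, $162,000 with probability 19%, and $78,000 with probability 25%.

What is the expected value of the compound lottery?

$86,266

EV(A) = 0.22 × 94000 + 0.34 × 105000 + 0.19 × 162000 + 0.25 × 78000 = 20680 + 35700 + 30780 + 19500 = 106660
Branch B: 84000 (certain)
Overall = 0.1 × 106660 + 0.9 × 84000 = 10666 + 75600 = 86266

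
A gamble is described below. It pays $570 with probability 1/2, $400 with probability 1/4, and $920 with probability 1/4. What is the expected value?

$615

EV = 1/2 × 570 + 1/4 × 400 + 1/4 × 920 = 285 + 100 + 230 = 615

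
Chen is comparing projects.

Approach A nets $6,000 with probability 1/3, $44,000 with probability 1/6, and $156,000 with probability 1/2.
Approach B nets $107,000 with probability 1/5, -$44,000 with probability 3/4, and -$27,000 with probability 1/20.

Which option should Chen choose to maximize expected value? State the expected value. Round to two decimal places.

Approach A = 1/3 × 6000 + 1/6 × 44000 + 1/2 × 156000 = 2000 + 7333.3333 + 78000 = 87333.3333
Approach B = 1/5 × 107000 + 3/4 × (-44000) + 1/20 × (-27000) = 21400 − 33000 − 1350 = -12950

Approach A ($87,333.33)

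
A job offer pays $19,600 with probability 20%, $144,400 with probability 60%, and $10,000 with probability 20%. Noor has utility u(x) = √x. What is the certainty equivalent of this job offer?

$76,176

E[u] = 0.2·√19600 + 0.6·√144400 + 0.2·√10000 = 0.2·140 + 0.6·380 + 0.2·100 = 276
CE = (276)² = 76176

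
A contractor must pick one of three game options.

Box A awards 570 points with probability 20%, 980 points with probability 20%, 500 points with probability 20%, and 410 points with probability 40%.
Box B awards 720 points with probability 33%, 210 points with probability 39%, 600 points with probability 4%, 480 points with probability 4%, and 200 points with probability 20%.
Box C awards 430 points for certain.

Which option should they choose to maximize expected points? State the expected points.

Box A (574 points)

Box A = 0.2 × 570 + 0.2 × 980 + 0.2 × 500 + 0.4 × 410 = 114 + 196 + 100 + 164 = 574
Box B = 0.33 × 720 + 0.39 × 210 + 0.04 × 600 + 0.04 × 480 + 0.2 × 200 = 237.6 + 81.9 + 24 + 19.2 + 40 = 402.7
Box C: 430 (certain)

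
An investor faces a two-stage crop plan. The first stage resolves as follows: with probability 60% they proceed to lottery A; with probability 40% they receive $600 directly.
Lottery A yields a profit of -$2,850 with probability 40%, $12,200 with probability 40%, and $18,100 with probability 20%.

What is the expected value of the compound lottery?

EV(A) = 0.4 × (-2850) + 0.4 × 12200 + 0.2 × 18100 = -1140 + 4880 + 3620 = 7360
Branch B: 600 (certain)
Overall = 0.6 × 7360 + 0.4 × 600 = 4416 + 240 = 4656

$4,656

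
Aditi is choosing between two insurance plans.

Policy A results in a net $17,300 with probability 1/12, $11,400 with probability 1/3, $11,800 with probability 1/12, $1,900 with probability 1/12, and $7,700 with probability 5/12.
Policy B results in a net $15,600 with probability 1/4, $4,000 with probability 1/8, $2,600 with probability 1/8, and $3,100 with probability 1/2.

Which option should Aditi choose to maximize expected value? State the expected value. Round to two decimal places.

Policy A ($9,591.67)

Policy A = 1/12 × 17300 + 1/3 × 11400 + 1/12 × 11800 + 1/12 × 1900 + 5/12 × 7700 = 1441.6667 + 3800 + 983.3333 + 158.3333 + 3208.3333 = 9591.6667
Policy B = 1/4 × 15600 + 1/8 × 4000 + 1/8 × 2600 + 1/2 × 3100 = 3900 + 500 + 325 + 1550 = 6275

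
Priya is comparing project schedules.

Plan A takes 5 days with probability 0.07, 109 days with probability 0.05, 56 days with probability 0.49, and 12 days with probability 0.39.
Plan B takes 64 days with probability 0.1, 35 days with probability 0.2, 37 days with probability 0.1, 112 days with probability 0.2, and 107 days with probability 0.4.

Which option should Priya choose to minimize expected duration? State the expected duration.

Plan A (37.92 days)

Plan A = 0.07 × 5 + 0.05 × 109 + 0.49 × 56 + 0.39 × 12 = 0.35 + 5.45 + 27.44 + 4.68 = 37.92
Plan B = 0.1 × 64 + 0.2 × 35 + 0.1 × 37 + 0.2 × 112 + 0.4 × 107 = 6.4 + 7 + 3.7 + 22.4 + 42.8 = 82.3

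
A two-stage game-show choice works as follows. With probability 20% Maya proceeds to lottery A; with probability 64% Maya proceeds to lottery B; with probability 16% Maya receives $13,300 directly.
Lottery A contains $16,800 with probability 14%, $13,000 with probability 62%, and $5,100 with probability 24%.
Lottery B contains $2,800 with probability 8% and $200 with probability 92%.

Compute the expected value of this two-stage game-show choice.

$4,716.32

EV(A) = 0.14 × 16800 + 0.62 × 13000 + 0.24 × 5100 = 2352 + 8060 + 1224 = 11636
EV(B) = 0.08 × 2800 + 0.92 × 200 = 224 + 184 = 408
Branch C: 13300 (certain)
Overall = 0.2 × 11636 + 0.64 × 408 + 0.16 × 13300 = 2327.2 + 261.12 + 2128 = 4716.32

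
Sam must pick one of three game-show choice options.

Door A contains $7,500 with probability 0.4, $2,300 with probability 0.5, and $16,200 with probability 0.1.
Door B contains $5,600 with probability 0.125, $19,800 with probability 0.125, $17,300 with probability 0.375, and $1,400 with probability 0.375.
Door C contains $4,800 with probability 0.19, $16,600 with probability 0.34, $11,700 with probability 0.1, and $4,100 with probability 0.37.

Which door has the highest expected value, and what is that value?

Door A = 0.4 × 7500 + 0.5 × 2300 + 0.1 × 16200 = 3000 + 1150 + 1620 = 5770
Door B = 0.125 × 5600 + 0.125 × 19800 + 0.375 × 17300 + 0.375 × 1400 = 700 + 2475 + 6487.5 + 525 = 10187.5
Door C = 0.19 × 4800 + 0.34 × 16600 + 0.1 × 11700 + 0.37 × 4100 = 912 + 5644 + 1170 + 1517 = 9243

Door B ($10,187.50)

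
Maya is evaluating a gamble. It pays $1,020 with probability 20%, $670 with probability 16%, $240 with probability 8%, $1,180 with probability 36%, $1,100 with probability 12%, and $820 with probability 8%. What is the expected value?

EV = 0.2 × 1020 + 0.16 × 670 + 0.08 × 240 + 0.36 × 1180 + 0.12 × 1100 + 0.08 × 820 = 204 + 107.2 + 19.2 + 424.8 + 132 + 65.6 = 952.8

$952.80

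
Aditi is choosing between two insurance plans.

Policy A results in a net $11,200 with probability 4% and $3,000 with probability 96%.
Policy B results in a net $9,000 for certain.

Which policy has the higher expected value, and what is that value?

Policy A = 0.04 × 11200 + 0.96 × 3000 = 448 + 2880 = 3328
Policy B: 9000 (certain)

Policy B ($9,000)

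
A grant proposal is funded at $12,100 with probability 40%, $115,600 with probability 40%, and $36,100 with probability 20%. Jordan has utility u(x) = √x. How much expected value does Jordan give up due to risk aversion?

E[u] = 0.4·√12100 + 0.4·√115600 + 0.2·√36100 = 0.4·110 + 0.4·340 + 0.2·190 = 218
CE = (218)² = 47524
Risk premium = EV − CE = 58300 − 47524 = 10776

$10,776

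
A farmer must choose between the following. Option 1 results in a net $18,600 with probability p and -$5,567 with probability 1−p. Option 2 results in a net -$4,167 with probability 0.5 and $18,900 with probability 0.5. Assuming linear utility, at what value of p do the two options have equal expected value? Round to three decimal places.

EV(Option 2) = 0.5 × (-4167) + 0.5 × 18900 = -2083.5 + 9450 = 7366.5
p·18600 + (1−p)·(-5567) = 7366.5
24167p − 5567 = 7366.5
p = (7366.5 + 5567) / 24167

p = 0.535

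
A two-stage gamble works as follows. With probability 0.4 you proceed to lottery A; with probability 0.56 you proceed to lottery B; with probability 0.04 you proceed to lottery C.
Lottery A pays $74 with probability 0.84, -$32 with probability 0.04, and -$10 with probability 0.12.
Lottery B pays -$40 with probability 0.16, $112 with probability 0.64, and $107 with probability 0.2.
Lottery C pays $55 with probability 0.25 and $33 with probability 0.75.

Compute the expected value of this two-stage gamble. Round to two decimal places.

EV(A) = 0.84 × 74 + 0.04 × (-32) + 0.12 × (-10) = 62.16 − 1.28 − 1.2 = 59.68
EV(B) = 0.16 × (-40) + 0.64 × 112 + 0.2 × 107 = -6.4 + 71.68 + 21.4 = 86.68
EV(C) = 0.25 × 55 + 0.75 × 33 = 13.75 + 24.75 = 38.5
Overall = 0.4 × 59.68 + 0.56 × 86.68 + 0.04 × 38.5 = 23.872 + 48.5408 + 1.54 = 73.9528

$73.95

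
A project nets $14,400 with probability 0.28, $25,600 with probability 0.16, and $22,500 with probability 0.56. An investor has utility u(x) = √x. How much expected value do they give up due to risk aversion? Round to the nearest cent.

$221.76

E[u] = 0.28·√14400 + 0.16·√25600 + 0.56·√22500 = 0.28·120 + 0.16·160 + 0.56·150 = 143.2
CE = (143.2)² = 20506.24
Risk premium = EV − CE = 20728 − 20506.24 = 221.76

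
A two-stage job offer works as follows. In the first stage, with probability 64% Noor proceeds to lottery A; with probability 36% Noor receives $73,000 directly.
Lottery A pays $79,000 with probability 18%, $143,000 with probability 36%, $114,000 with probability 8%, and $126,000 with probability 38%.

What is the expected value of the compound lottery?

$104,808

EV(A) = 0.18 × 79000 + 0.36 × 143000 + 0.08 × 114000 + 0.38 × 126000 = 14220 + 51480 + 9120 + 47880 = 122700
Branch B: 73000 (certain)
Overall = 0.64 × 122700 + 0.36 × 73000 = 78528 + 26280 = 104808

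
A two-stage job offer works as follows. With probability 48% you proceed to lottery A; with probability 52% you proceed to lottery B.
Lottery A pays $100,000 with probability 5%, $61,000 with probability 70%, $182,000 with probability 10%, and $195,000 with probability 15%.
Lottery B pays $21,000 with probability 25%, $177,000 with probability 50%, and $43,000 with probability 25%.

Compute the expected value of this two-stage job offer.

EV(A) = 0.05 × 100000 + 0.7 × 61000 + 0.1 × 182000 + 0.15 × 195000 = 5000 + 42700 + 18200 + 29250 = 95150
EV(B) = 0.25 × 21000 + 0.5 × 177000 + 0.25 × 43000 = 5250 + 88500 + 10750 = 104500
Overall = 0.48 × 95150 + 0.52 × 104500 = 45672 + 54340 = 100012

$100,012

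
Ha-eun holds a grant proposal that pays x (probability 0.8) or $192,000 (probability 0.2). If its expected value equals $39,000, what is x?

0.8·x + 0.2·192000 = 39000
0.8·x = 39000 − 38400 = 600
x = 600 / 0.8 = 750

x = $750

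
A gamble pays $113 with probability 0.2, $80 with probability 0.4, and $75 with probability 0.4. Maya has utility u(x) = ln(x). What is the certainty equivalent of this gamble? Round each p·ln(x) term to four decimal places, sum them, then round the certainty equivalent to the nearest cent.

$83.54

E[u] = 0.2·ln(113) + 0.4·ln(80) + 0.4·ln(75) = 0.9455 + 1.7528 + 1.7270 = 4.4253
CE = e^4.4253 ≈ 83.54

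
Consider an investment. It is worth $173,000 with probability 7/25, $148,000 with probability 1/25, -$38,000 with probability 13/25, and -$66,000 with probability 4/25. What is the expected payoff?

$24,040

EV = 7/25 × 173000 + 1/25 × 148000 + 13/25 × (-38000) + 4/25 × (-66000) = 48440 + 5920 − 19760 − 10560 = 24040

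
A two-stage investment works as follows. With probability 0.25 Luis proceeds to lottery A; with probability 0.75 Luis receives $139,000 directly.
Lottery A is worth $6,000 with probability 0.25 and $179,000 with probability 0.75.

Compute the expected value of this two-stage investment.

EV(A) = 0.25 × 6000 + 0.75 × 179000 = 1500 + 134250 = 135750
Branch B: 139000 (certain)
Overall = 0.25 × 135750 + 0.75 × 139000 = 33937.5 + 104250 = 138187.5

$138,187.50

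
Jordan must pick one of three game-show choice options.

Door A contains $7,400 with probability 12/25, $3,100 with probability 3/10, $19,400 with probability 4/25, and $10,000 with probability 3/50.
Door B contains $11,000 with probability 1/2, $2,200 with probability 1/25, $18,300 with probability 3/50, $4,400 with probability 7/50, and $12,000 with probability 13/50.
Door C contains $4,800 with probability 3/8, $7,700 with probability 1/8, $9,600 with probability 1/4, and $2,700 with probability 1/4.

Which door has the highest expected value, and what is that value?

Door B ($10,422)

Door A = 12/25 × 7400 + 3/10 × 3100 + 4/25 × 19400 + 3/50 × 10000 = 3552 + 930 + 3104 + 600 = 8186
Door B = 1/2 × 11000 + 1/25 × 2200 + 3/50 × 18300 + 7/50 × 4400 + 13/50 × 12000 = 5500 + 88 + 1098 + 616 + 3120 = 10422
Door C = 3/8 × 4800 + 1/8 × 7700 + 1/4 × 9600 + 1/4 × 2700 = 1800 + 962.5 + 2400 + 675 = 5837.5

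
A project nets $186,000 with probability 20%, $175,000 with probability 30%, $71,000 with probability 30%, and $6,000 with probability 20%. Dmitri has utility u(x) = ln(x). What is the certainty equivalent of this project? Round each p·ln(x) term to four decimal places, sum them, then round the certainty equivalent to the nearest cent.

$68,837.23

E[u] = 0.2·ln(186000) + 0.3·ln(175000) + 0.3·ln(71000) + 0.2·ln(6000) = 2.4267 + 3.6218 + 3.3511 + 1.7399 = 11.1395
CE = e^11.1395 ≈ 68837.23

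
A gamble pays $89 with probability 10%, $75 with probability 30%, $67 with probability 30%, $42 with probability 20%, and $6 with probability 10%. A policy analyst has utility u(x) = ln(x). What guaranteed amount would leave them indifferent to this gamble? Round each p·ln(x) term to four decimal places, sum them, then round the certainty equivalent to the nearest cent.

$51.02

E[u] = 0.1·ln(89) + 0.3·ln(75) + 0.3·ln(67) + 0.2·ln(42) + 0.1·ln(6) = 0.4489 + 1.2952 + 1.2614 + 0.7475 + 0.1792 = 3.9322
CE = e^3.9322 ≈ 51.02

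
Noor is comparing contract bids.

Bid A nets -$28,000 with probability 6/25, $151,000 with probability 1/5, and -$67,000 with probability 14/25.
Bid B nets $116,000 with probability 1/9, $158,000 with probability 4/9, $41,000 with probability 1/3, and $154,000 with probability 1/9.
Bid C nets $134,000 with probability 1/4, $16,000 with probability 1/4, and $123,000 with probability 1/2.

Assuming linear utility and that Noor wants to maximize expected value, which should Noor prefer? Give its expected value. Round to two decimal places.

Bid B ($113,888.89)

Bid A = 6/25 × (-28000) + 1/5 × 151000 + 14/25 × (-67000) = -6720 + 30200 − 37520 = -14040
Bid B = 1/9 × 116000 + 4/9 × 158000 + 1/3 × 41000 + 1/9 × 154000 = 12888.8889 + 70222.2222 + 13666.6667 + 17111.1111 = 113888.8889
Bid C = 1/4 × 134000 + 1/4 × 16000 + 1/2 × 123000 = 33500 + 4000 + 61500 = 99000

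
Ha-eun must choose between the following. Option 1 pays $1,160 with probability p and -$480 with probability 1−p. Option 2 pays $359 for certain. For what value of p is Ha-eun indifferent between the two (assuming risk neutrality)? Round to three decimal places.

p·1160 + (1−p)·(-480) = 359
1640p − 480 = 359
p = (359 + 480) / 1640

p = 0.512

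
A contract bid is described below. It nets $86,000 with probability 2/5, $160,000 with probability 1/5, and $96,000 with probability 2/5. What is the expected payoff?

$104,800

EV = 2/5 × 86000 + 1/5 × 160000 + 2/5 × 96000 = 34400 + 32000 + 38400 = 104800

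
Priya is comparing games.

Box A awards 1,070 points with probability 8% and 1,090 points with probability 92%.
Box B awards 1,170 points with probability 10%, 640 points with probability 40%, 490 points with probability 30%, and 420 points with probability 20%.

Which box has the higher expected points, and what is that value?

Box A (1088.4 points)

Box A = 0.08 × 1070 + 0.92 × 1090 = 85.6 + 1002.8 = 1088.4
Box B = 0.1 × 1170 + 0.4 × 640 + 0.3 × 490 + 0.2 × 420 = 117 + 256 + 147 + 84 = 604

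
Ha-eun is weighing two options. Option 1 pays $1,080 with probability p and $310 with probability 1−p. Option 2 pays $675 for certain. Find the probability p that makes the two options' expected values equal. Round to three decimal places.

p·1080 + (1−p)·310 = 675
770p + 310 = 675
p = (675 − 310) / 770

p = 0.474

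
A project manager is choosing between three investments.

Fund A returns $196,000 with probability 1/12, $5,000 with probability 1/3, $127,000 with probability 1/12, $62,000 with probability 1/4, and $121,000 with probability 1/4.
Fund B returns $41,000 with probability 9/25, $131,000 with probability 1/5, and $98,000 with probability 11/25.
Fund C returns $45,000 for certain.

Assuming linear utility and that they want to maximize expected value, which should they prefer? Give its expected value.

Fund B ($84,080)

Fund A = 1/12 × 196000 + 1/3 × 5000 + 1/12 × 127000 + 1/4 × 62000 + 1/4 × 121000 = 16333.3333 + 1666.6667 + 10583.3333 + 15500 + 30250 = 74333.3333
Fund B = 9/25 × 41000 + 1/5 × 131000 + 11/25 × 98000 = 14760 + 26200 + 43120 = 84080
Fund C: 45000 (certain)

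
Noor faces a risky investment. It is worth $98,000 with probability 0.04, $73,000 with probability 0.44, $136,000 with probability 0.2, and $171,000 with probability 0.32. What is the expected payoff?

$117,960

EV = 0.04 × 98000 + 0.44 × 73000 + 0.2 × 136000 + 0.32 × 171000 = 3920 + 32120 + 27200 + 54720 = 117960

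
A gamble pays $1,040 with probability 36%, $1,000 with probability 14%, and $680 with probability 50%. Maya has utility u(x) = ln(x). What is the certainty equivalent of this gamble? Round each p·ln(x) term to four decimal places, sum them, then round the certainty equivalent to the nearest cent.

E[u] = 0.36·ln(1040) + 0.14·ln(1000) + 0.5·ln(680) = 2.5009 + 0.9671 + 3.2610 = 6.7290
CE = e^6.7290 ≈ 836.31

$836.31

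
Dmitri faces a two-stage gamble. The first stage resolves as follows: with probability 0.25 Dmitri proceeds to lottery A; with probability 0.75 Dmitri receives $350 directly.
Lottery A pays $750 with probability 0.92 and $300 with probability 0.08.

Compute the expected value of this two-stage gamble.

EV(A) = 0.92 × 750 + 0.08 × 300 = 690 + 24 = 714
Branch B: 350 (certain)
Overall = 0.25 × 714 + 0.75 × 350 = 178.5 + 262.5 = 441

$441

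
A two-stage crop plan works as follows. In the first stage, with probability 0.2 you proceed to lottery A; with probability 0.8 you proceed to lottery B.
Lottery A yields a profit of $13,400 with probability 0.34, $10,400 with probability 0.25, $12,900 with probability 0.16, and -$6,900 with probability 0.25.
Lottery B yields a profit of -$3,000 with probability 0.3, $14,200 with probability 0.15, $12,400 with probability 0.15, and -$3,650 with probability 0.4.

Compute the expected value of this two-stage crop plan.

EV(A) = 0.34 × 13400 + 0.25 × 10400 + 0.16 × 12900 + 0.25 × (-6900) = 4556 + 2600 + 2064 − 1725 = 7495
EV(B) = 0.3 × (-3000) + 0.15 × 14200 + 0.15 × 12400 + 0.4 × (-3650) = -900 + 2130 + 1860 − 1460 = 1630
Overall = 0.2 × 7495 + 0.8 × 1630 = 1499 + 1304 = 2803

$2,803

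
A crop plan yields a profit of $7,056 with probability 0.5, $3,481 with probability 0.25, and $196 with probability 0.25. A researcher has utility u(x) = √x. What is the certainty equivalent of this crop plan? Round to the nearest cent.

E[u] = 0.5·√7056 + 0.25·√3481 + 0.25·√196 = 0.5·84 + 0.25·59 + 0.25·14 = 60.25
CE = (60.25)² = 3630.0625

$3,630.06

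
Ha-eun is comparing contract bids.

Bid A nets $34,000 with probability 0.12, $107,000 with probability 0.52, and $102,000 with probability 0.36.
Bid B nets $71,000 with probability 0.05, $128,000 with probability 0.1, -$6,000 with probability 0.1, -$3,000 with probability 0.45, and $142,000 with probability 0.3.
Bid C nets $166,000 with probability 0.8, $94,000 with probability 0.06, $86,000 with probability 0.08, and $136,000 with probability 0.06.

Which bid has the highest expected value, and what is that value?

Bid A = 0.12 × 34000 + 0.52 × 107000 + 0.36 × 102000 = 4080 + 55640 + 36720 = 96440
Bid B = 0.05 × 71000 + 0.1 × 128000 + 0.1 × (-6000) + 0.45 × (-3000) + 0.3 × 142000 = 3550 + 12800 − 600 − 1350 + 42600 = 57000
Bid C = 0.8 × 166000 + 0.06 × 94000 + 0.08 × 86000 + 0.06 × 136000 = 132800 + 5640 + 6880 + 8160 = 153480

Bid C ($153,480)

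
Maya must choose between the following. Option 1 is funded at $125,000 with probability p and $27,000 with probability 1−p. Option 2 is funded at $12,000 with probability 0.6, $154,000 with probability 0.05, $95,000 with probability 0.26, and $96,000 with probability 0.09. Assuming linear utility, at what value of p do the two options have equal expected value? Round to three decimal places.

p = 0.217

EV(Option 2) = 0.6 × 12000 + 0.05 × 154000 + 0.26 × 95000 + 0.09 × 96000 = 7200 + 7700 + 24700 + 8640 = 48240
p·125000 + (1−p)·27000 = 48240
98000p + 27000 = 48240
p = (48240 − 27000) / 98000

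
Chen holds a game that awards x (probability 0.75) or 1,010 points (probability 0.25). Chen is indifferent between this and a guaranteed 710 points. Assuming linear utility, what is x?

0.75·x + 0.25·1010 = 710
0.75·x = 710 − 252.5 = 457.5
x = 457.5 / 0.75 = 610

x = 610 points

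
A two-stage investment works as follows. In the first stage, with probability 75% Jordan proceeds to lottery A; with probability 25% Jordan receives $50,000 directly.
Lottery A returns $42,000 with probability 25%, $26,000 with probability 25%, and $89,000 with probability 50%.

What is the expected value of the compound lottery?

$58,625

EV(A) = 0.25 × 42000 + 0.25 × 26000 + 0.5 × 89000 = 10500 + 6500 + 44500 = 61500
Branch B: 50000 (certain)
Overall = 0.75 × 61500 + 0.25 × 50000 = 46125 + 12500 = 58625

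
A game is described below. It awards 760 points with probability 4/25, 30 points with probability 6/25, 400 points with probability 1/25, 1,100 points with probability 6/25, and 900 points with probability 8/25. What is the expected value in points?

EV = 4/25 × 760 + 6/25 × 30 + 1/25 × 400 + 6/25 × 1100 + 8/25 × 900 = 121.6 + 7.2 + 16 + 264 + 288 = 696.8

696.8 points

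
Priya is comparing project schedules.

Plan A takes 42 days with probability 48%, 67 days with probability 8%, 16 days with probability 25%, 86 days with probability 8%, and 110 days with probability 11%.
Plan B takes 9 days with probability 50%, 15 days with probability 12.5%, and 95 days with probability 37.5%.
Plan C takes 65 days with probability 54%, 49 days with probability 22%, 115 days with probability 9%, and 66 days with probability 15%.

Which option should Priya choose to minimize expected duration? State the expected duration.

Plan A = 0.48 × 42 + 0.08 × 67 + 0.25 × 16 + 0.08 × 86 + 0.11 × 110 = 20.16 + 5.36 + 4 + 6.88 + 12.1 = 48.5
Plan B = 0.5 × 9 + 0.125 × 15 + 0.375 × 95 = 4.5 + 1.875 + 35.625 = 42
Plan C = 0.54 × 65 + 0.22 × 49 + 0.09 × 115 + 0.15 × 66 = 35.1 + 10.78 + 10.35 + 9.9 = 66.13

Plan B (42 days)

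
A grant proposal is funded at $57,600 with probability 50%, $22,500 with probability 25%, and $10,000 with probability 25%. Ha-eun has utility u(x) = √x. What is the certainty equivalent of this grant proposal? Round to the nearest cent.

E[u] = 0.5·√57600 + 0.25·√22500 + 0.25·√10000 = 0.5·240 + 0.25·150 + 0.25·100 = 182.5
CE = (182.5)² = 33306.25

$33,306.25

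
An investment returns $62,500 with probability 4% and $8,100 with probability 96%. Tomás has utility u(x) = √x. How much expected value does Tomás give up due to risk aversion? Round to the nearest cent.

E[u] = 0.04·√62500 + 0.96·√8100 = 0.04·250 + 0.96·90 = 96.4
CE = (96.4)² = 9292.96
Risk premium = EV − CE = 10276 − 9292.96 = 983.04

$983.04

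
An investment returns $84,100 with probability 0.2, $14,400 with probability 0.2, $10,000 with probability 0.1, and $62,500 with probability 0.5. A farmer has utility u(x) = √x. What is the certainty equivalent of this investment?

E[u] = 0.2·√84100 + 0.2·√14400 + 0.1·√10000 + 0.5·√62500 = 0.2·290 + 0.2·120 + 0.1·100 + 0.5·250 = 217
CE = (217)² = 47089

$47,089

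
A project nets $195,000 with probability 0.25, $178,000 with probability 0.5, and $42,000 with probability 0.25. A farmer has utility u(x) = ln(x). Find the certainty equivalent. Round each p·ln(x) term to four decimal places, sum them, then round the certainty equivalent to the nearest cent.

$126,931.14

E[u] = 0.25·ln(195000) + 0.5·ln(178000) + 0.25·ln(42000) = 3.0452 + 6.0448 + 2.6614 = 11.7514
CE = e^11.7514 ≈ 126931.14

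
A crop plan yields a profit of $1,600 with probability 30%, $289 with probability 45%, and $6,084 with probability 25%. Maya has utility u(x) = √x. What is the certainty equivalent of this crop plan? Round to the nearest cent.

$1,532.72

E[u] = 0.3·√1600 + 0.45·√289 + 0.25·√6084 = 0.3·40 + 0.45·17 + 0.25·78 = 39.15
CE = (39.15)² = 1532.7225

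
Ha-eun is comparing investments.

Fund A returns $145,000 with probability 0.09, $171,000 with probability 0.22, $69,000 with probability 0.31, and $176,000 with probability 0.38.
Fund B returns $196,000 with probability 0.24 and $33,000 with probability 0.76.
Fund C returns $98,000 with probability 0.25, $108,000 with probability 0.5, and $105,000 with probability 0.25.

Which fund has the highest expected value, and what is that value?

Fund A ($138,940)

Fund A = 0.09 × 145000 + 0.22 × 171000 + 0.31 × 69000 + 0.38 × 176000 = 13050 + 37620 + 21390 + 66880 = 138940
Fund B = 0.24 × 196000 + 0.76 × 33000 = 47040 + 25080 = 72120
Fund C = 0.25 × 98000 + 0.5 × 108000 + 0.25 × 105000 = 24500 + 54000 + 26250 = 104750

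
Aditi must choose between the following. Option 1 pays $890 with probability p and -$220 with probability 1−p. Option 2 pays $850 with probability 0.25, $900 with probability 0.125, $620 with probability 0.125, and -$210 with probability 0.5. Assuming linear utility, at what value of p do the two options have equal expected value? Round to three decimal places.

EV(Option 2) = 0.25 × 850 + 0.125 × 900 + 0.125 × 620 + 0.5 × (-210) = 212.5 + 112.5 + 77.5 − 105 = 297.5
p·890 + (1−p)·(-220) = 297.5
1110p − 220 = 297.5
p = (297.5 + 220) / 1110

p = 0.466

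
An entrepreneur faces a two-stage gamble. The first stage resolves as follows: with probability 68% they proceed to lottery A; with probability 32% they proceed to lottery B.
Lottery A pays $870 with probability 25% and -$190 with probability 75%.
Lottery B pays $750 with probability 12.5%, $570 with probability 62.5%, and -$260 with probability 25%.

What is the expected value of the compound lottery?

EV(A) = 0.25 × 870 + 0.75 × (-190) = 217.5 − 142.5 = 75
EV(B) = 0.125 × 750 + 0.625 × 570 + 0.25 × (-260) = 93.75 + 356.25 − 65 = 385
Overall = 0.68 × 75 + 0.32 × 385 = 51 + 123.2 = 174.2

$174.20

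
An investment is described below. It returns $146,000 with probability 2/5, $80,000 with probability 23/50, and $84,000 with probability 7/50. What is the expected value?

$106,960

EV = 2/5 × 146000 + 23/50 × 80000 + 7/50 × 84000 = 58400 + 36800 + 11760 = 106960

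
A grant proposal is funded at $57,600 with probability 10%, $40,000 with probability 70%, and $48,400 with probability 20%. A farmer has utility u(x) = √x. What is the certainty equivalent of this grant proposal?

$43,264

E[u] = 0.1·√57600 + 0.7·√40000 + 0.2·√48400 = 0.1·240 + 0.7·200 + 0.2·220 = 208
CE = (208)² = 43264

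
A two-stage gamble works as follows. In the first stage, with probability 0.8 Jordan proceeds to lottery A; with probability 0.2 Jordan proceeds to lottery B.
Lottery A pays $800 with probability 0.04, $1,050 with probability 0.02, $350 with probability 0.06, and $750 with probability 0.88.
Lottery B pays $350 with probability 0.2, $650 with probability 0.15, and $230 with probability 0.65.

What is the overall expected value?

EV(A) = 0.04 × 800 + 0.02 × 1050 + 0.06 × 350 + 0.88 × 750 = 32 + 21 + 21 + 660 = 734
EV(B) = 0.2 × 350 + 0.15 × 650 + 0.65 × 230 = 70 + 97.5 + 149.5 = 317
Overall = 0.8 × 734 + 0.2 × 317 = 587.2 + 63.4 = 650.6

$650.60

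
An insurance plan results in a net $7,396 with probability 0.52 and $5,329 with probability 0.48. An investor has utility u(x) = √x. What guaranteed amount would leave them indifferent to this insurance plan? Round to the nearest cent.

E[u] = 0.52·√7396 + 0.48·√5329 = 0.52·86 + 0.48·73 = 79.76
CE = (79.76)² = 6361.6576

$6,361.66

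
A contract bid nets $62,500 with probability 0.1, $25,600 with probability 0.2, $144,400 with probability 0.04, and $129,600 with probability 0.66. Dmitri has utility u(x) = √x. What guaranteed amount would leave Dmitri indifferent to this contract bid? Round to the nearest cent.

$95,976.04

E[u] = 0.1·√62500 + 0.2·√25600 + 0.04·√144400 + 0.66·√129600 = 0.1·250 + 0.2·160 + 0.04·380 + 0.66·360 = 309.8
CE = (309.8)² = 95976.04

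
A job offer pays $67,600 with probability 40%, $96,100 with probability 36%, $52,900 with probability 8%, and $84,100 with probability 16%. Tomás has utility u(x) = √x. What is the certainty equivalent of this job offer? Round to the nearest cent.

E[u] = 0.4·√67600 + 0.36·√96100 + 0.08·√52900 + 0.16·√84100 = 0.4·260 + 0.36·310 + 0.08·230 + 0.16·290 = 280.4
CE = (280.4)² = 78624.16

$78,624.16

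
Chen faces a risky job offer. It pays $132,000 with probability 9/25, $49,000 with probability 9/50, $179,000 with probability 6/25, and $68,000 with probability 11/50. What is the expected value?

$114,260

EV = 9/25 × 132000 + 9/50 × 49000 + 6/25 × 179000 + 11/50 × 68000 = 47520 + 8820 + 42960 + 14960 = 114260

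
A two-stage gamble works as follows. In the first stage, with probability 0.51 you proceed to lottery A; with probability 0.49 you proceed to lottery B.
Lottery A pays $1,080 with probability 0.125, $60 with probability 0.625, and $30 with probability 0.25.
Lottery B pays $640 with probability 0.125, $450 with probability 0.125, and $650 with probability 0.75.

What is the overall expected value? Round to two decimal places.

$397.44

EV(A) = 0.125 × 1080 + 0.625 × 60 + 0.25 × 30 = 135 + 37.5 + 7.5 = 180
EV(B) = 0.125 × 640 + 0.125 × 450 + 0.75 × 650 = 80 + 56.25 + 487.5 = 623.75
Overall = 0.51 × 180 + 0.49 × 623.75 = 91.8 + 305.6375 = 397.4375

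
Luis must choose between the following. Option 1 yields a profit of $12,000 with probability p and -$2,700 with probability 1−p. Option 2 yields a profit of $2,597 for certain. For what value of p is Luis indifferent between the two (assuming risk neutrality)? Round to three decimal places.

p = 0.360

p·12000 + (1−p)·(-2700) = 2597
14700p − 2700 = 2597
p = (2597 + 2700) / 14700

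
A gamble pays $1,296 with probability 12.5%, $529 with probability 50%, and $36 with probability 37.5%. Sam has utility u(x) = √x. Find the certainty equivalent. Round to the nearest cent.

E[u] = 0.125·√1296 + 0.5·√529 + 0.375·√36 = 0.125·36 + 0.5·23 + 0.375·6 = 18.25
CE = (18.25)² = 333.0625

$333.06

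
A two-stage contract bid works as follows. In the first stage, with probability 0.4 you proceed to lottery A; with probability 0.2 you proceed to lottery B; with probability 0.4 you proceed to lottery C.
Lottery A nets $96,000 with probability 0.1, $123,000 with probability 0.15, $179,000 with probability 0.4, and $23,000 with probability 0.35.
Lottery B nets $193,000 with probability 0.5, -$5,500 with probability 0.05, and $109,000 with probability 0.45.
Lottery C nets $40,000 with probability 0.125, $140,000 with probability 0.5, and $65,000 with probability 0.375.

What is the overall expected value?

EV(A) = 0.1 × 96000 + 0.15 × 123000 + 0.4 × 179000 + 0.35 × 23000 = 9600 + 18450 + 71600 + 8050 = 107700
EV(B) = 0.5 × 193000 + 0.05 × (-5500) + 0.45 × 109000 = 96500 − 275 + 49050 = 145275
EV(C) = 0.125 × 40000 + 0.5 × 140000 + 0.375 × 65000 = 5000 + 70000 + 24375 = 99375
Overall = 0.4 × 107700 + 0.2 × 145275 + 0.4 × 99375 = 43080 + 29055 + 39750 = 111885

$111,885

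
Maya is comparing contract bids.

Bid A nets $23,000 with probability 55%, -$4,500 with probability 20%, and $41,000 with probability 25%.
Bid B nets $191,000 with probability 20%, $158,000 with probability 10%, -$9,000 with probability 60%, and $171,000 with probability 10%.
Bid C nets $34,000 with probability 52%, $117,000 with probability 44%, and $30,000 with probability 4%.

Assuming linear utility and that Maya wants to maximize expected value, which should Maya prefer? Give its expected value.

Bid A = 0.55 × 23000 + 0.2 × (-4500) + 0.25 × 41000 = 12650 − 900 + 10250 = 22000
Bid B = 0.2 × 191000 + 0.1 × 158000 + 0.6 × (-9000) + 0.1 × 171000 = 38200 + 15800 − 5400 + 17100 = 65700
Bid C = 0.52 × 34000 + 0.44 × 117000 + 0.04 × 30000 = 17680 + 51480 + 1200 = 70360

Bid C ($70,360)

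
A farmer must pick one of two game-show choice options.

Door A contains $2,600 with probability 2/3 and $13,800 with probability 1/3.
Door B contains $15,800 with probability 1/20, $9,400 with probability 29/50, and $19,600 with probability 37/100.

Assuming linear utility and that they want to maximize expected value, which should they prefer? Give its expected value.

Door A = 2/3 × 2600 + 1/3 × 13800 = 1733.3333 + 4600 = 6333.3333
Door B = 1/20 × 15800 + 29/50 × 9400 + 37/100 × 19600 = 790 + 5452 + 7252 = 13494

Door B ($13,494)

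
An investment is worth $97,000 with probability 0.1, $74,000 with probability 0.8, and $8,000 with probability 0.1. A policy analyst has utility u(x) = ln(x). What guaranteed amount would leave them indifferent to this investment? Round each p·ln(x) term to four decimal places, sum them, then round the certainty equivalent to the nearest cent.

E[u] = 0.1·ln(97000) + 0.8·ln(74000) + 0.1·ln(8000) = 1.1482 + 8.9695 + 0.8987 = 11.0164
CE = e^11.0164 ≈ 60864.17

$60,864.17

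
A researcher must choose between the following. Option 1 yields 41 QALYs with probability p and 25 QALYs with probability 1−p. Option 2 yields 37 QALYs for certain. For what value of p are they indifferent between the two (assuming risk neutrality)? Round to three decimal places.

p = 0.750

p·41 + (1−p)·25 = 37
16p + 25 = 37
p = (37 − 25) / 16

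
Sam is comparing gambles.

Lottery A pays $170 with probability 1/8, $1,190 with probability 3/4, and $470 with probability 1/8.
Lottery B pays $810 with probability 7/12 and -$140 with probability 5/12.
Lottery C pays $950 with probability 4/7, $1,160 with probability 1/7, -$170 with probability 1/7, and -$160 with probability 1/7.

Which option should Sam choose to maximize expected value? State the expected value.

Lottery A ($972.50)

Lottery A = 1/8 × 170 + 3/4 × 1190 + 1/8 × 470 = 21.25 + 892.5 + 58.75 = 972.5
Lottery B = 7/12 × 810 + 5/12 × (-140) = 472.5 − 58.3333 = 414.1667
Lottery C = 4/7 × 950 + 1/7 × 1160 + 1/7 × (-170) + 1/7 × (-160) = 542.8571 + 165.7143 − 24.2857 − 22.8571 = 661.4286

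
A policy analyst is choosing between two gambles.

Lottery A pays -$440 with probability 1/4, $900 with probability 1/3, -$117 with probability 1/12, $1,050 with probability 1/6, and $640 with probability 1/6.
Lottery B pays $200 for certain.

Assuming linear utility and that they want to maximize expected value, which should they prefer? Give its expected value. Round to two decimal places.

Lottery A = 1/4 × (-440) + 1/3 × 900 + 1/12 × (-117) + 1/6 × 1050 + 1/6 × 640 = -110 + 300 − 9.75 + 175 + 106.6667 = 461.9167
Lottery B: 200 (certain)

Lottery A ($461.92)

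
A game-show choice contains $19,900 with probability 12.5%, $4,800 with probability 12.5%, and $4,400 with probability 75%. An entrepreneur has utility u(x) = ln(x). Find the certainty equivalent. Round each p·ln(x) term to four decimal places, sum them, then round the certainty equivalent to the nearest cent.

$5,371.16

E[u] = 0.125·ln(19900) + 0.125·ln(4800) + 0.75·ln(4400) = 1.2373 + 1.0595 + 6.2920 = 8.5888
CE = e^8.5888 ≈ 5371.16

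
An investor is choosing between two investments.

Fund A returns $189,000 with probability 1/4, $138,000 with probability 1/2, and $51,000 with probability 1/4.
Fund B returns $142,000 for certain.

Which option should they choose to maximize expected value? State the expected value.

Fund B ($142,000)

Fund A = 1/4 × 189000 + 1/2 × 138000 + 1/4 × 51000 = 47250 + 69000 + 12750 = 129000
Fund B: 142000 (certain)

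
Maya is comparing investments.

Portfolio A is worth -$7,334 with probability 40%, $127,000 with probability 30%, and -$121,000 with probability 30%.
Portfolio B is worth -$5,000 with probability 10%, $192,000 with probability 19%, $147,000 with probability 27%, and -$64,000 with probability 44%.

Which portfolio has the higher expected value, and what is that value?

Portfolio A = 0.4 × (-7334) + 0.3 × 127000 + 0.3 × (-121000) = -2933.6 + 38100 − 36300 = -1133.6
Portfolio B = 0.1 × (-5000) + 0.19 × 192000 + 0.27 × 147000 + 0.44 × (-64000) = -500 + 36480 + 39690 − 28160 = 47510

Portfolio B ($47,510)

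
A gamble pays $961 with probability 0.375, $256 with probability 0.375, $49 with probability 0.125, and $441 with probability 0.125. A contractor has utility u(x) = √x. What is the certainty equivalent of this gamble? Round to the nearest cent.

E[u] = 0.375·√961 + 0.375·√256 + 0.125·√49 + 0.125·√441 = 0.375·31 + 0.375·16 + 0.125·7 + 0.125·21 = 21.125
CE = (21.125)² = 446.265625

$446.27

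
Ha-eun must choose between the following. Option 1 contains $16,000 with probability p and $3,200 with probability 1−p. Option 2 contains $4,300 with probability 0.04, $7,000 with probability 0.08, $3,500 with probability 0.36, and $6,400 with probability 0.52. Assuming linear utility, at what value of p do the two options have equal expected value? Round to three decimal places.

p = 0.166

EV(Option 2) = 0.04 × 4300 + 0.08 × 7000 + 0.36 × 3500 + 0.52 × 6400 = 172 + 560 + 1260 + 3328 = 5320
p·16000 + (1−p)·3200 = 5320
12800p + 3200 = 5320
p = (5320 − 3200) / 12800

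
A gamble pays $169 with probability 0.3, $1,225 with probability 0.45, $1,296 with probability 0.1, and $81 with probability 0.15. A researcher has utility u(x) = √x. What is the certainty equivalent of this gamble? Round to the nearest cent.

E[u] = 0.3·√169 + 0.45·√1225 + 0.1·√1296 + 0.15·√81 = 0.3·13 + 0.45·35 + 0.1·36 + 0.15·9 = 24.6
CE = (24.6)² = 605.16

$605.16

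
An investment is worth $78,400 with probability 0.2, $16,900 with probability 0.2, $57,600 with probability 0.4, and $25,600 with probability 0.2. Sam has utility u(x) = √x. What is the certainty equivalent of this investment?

$44,100

E[u] = 0.2·√78400 + 0.2·√16900 + 0.4·√57600 + 0.2·√25600 = 0.2·280 + 0.2·130 + 0.4·240 + 0.2·160 = 210
CE = (210)² = 44100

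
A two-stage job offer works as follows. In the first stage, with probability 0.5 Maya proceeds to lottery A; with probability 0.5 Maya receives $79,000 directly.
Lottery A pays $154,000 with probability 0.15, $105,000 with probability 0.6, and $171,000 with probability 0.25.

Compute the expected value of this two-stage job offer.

$103,925

EV(A) = 0.15 × 154000 + 0.6 × 105000 + 0.25 × 171000 = 23100 + 63000 + 42750 = 128850
Branch B: 79000 (certain)
Overall = 0.5 × 128850 + 0.5 × 79000 = 64425 + 39500 = 103925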